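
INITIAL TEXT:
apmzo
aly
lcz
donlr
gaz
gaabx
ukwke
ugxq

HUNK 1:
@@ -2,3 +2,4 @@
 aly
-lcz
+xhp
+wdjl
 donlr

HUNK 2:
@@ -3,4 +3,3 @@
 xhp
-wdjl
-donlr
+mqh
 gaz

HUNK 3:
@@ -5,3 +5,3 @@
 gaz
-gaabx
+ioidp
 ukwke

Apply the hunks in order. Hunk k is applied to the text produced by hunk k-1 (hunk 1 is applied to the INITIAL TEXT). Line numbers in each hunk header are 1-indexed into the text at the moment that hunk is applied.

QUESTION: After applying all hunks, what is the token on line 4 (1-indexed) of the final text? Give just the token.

Answer: mqh

Derivation:
Hunk 1: at line 2 remove [lcz] add [xhp,wdjl] -> 9 lines: apmzo aly xhp wdjl donlr gaz gaabx ukwke ugxq
Hunk 2: at line 3 remove [wdjl,donlr] add [mqh] -> 8 lines: apmzo aly xhp mqh gaz gaabx ukwke ugxq
Hunk 3: at line 5 remove [gaabx] add [ioidp] -> 8 lines: apmzo aly xhp mqh gaz ioidp ukwke ugxq
Final line 4: mqh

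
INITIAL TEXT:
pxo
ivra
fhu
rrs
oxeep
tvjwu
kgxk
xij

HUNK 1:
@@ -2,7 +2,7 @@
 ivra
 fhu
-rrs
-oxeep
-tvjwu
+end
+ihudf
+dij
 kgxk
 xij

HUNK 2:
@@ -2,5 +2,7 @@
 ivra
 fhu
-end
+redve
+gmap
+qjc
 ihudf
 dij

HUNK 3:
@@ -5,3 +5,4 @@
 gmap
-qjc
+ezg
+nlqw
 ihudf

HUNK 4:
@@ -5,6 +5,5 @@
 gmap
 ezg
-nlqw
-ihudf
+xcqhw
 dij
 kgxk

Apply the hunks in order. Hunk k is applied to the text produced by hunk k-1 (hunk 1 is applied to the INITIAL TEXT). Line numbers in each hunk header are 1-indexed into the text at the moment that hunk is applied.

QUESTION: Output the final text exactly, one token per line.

Answer: pxo
ivra
fhu
redve
gmap
ezg
xcqhw
dij
kgxk
xij

Derivation:
Hunk 1: at line 2 remove [rrs,oxeep,tvjwu] add [end,ihudf,dij] -> 8 lines: pxo ivra fhu end ihudf dij kgxk xij
Hunk 2: at line 2 remove [end] add [redve,gmap,qjc] -> 10 lines: pxo ivra fhu redve gmap qjc ihudf dij kgxk xij
Hunk 3: at line 5 remove [qjc] add [ezg,nlqw] -> 11 lines: pxo ivra fhu redve gmap ezg nlqw ihudf dij kgxk xij
Hunk 4: at line 5 remove [nlqw,ihudf] add [xcqhw] -> 10 lines: pxo ivra fhu redve gmap ezg xcqhw dij kgxk xij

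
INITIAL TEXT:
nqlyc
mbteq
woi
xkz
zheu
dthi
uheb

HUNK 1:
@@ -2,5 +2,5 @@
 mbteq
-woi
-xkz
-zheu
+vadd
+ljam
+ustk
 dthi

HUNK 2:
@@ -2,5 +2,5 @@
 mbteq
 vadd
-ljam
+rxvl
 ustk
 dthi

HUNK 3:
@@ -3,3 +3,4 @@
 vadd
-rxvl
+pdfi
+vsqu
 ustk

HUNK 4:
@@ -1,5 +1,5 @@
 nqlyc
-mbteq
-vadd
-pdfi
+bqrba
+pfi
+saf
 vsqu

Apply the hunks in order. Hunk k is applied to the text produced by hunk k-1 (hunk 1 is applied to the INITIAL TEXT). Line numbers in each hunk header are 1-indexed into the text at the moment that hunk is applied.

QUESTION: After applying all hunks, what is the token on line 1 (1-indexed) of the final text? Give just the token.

Hunk 1: at line 2 remove [woi,xkz,zheu] add [vadd,ljam,ustk] -> 7 lines: nqlyc mbteq vadd ljam ustk dthi uheb
Hunk 2: at line 2 remove [ljam] add [rxvl] -> 7 lines: nqlyc mbteq vadd rxvl ustk dthi uheb
Hunk 3: at line 3 remove [rxvl] add [pdfi,vsqu] -> 8 lines: nqlyc mbteq vadd pdfi vsqu ustk dthi uheb
Hunk 4: at line 1 remove [mbteq,vadd,pdfi] add [bqrba,pfi,saf] -> 8 lines: nqlyc bqrba pfi saf vsqu ustk dthi uheb
Final line 1: nqlyc

Answer: nqlyc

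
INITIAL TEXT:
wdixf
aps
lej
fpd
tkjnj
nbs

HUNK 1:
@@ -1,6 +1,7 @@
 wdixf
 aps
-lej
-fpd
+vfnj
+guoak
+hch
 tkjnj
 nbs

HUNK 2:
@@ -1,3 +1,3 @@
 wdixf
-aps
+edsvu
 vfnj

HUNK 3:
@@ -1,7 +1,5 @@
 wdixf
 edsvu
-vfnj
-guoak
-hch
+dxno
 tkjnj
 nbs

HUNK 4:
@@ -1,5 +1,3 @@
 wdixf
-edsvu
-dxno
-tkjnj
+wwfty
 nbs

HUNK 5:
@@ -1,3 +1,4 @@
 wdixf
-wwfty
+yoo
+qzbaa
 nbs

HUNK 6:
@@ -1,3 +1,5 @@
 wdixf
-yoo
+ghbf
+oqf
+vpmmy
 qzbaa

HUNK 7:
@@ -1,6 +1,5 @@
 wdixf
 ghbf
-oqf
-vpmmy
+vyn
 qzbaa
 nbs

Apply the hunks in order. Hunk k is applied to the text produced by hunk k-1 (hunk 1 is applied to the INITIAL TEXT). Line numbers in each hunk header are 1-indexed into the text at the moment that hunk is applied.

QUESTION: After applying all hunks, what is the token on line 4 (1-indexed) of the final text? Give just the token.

Answer: qzbaa

Derivation:
Hunk 1: at line 1 remove [lej,fpd] add [vfnj,guoak,hch] -> 7 lines: wdixf aps vfnj guoak hch tkjnj nbs
Hunk 2: at line 1 remove [aps] add [edsvu] -> 7 lines: wdixf edsvu vfnj guoak hch tkjnj nbs
Hunk 3: at line 1 remove [vfnj,guoak,hch] add [dxno] -> 5 lines: wdixf edsvu dxno tkjnj nbs
Hunk 4: at line 1 remove [edsvu,dxno,tkjnj] add [wwfty] -> 3 lines: wdixf wwfty nbs
Hunk 5: at line 1 remove [wwfty] add [yoo,qzbaa] -> 4 lines: wdixf yoo qzbaa nbs
Hunk 6: at line 1 remove [yoo] add [ghbf,oqf,vpmmy] -> 6 lines: wdixf ghbf oqf vpmmy qzbaa nbs
Hunk 7: at line 1 remove [oqf,vpmmy] add [vyn] -> 5 lines: wdixf ghbf vyn qzbaa nbs
Final line 4: qzbaa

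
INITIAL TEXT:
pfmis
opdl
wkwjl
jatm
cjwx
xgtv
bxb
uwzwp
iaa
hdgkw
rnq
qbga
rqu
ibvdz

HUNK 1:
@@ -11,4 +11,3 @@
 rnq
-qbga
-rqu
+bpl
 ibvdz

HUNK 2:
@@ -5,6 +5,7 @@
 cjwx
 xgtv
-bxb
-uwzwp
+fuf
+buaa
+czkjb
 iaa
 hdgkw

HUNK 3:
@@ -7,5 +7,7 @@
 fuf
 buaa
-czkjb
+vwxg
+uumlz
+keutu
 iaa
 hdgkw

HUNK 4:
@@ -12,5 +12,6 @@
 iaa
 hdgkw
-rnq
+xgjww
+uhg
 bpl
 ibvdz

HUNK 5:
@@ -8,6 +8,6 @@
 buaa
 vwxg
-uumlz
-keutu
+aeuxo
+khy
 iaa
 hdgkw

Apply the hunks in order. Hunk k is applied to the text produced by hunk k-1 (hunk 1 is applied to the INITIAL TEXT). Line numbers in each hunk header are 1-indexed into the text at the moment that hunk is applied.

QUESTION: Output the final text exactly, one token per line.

Hunk 1: at line 11 remove [qbga,rqu] add [bpl] -> 13 lines: pfmis opdl wkwjl jatm cjwx xgtv bxb uwzwp iaa hdgkw rnq bpl ibvdz
Hunk 2: at line 5 remove [bxb,uwzwp] add [fuf,buaa,czkjb] -> 14 lines: pfmis opdl wkwjl jatm cjwx xgtv fuf buaa czkjb iaa hdgkw rnq bpl ibvdz
Hunk 3: at line 7 remove [czkjb] add [vwxg,uumlz,keutu] -> 16 lines: pfmis opdl wkwjl jatm cjwx xgtv fuf buaa vwxg uumlz keutu iaa hdgkw rnq bpl ibvdz
Hunk 4: at line 12 remove [rnq] add [xgjww,uhg] -> 17 lines: pfmis opdl wkwjl jatm cjwx xgtv fuf buaa vwxg uumlz keutu iaa hdgkw xgjww uhg bpl ibvdz
Hunk 5: at line 8 remove [uumlz,keutu] add [aeuxo,khy] -> 17 lines: pfmis opdl wkwjl jatm cjwx xgtv fuf buaa vwxg aeuxo khy iaa hdgkw xgjww uhg bpl ibvdz

Answer: pfmis
opdl
wkwjl
jatm
cjwx
xgtv
fuf
buaa
vwxg
aeuxo
khy
iaa
hdgkw
xgjww
uhg
bpl
ibvdz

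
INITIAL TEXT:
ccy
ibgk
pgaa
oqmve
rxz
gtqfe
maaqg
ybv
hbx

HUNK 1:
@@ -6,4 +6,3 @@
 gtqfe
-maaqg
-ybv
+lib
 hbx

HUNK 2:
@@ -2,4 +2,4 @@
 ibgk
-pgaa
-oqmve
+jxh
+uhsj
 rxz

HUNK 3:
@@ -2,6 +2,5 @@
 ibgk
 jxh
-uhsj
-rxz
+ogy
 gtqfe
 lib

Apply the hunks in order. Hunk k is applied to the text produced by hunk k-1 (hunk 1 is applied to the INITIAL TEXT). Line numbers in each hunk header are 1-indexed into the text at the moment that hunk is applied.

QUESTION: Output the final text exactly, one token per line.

Hunk 1: at line 6 remove [maaqg,ybv] add [lib] -> 8 lines: ccy ibgk pgaa oqmve rxz gtqfe lib hbx
Hunk 2: at line 2 remove [pgaa,oqmve] add [jxh,uhsj] -> 8 lines: ccy ibgk jxh uhsj rxz gtqfe lib hbx
Hunk 3: at line 2 remove [uhsj,rxz] add [ogy] -> 7 lines: ccy ibgk jxh ogy gtqfe lib hbx

Answer: ccy
ibgk
jxh
ogy
gtqfe
lib
hbx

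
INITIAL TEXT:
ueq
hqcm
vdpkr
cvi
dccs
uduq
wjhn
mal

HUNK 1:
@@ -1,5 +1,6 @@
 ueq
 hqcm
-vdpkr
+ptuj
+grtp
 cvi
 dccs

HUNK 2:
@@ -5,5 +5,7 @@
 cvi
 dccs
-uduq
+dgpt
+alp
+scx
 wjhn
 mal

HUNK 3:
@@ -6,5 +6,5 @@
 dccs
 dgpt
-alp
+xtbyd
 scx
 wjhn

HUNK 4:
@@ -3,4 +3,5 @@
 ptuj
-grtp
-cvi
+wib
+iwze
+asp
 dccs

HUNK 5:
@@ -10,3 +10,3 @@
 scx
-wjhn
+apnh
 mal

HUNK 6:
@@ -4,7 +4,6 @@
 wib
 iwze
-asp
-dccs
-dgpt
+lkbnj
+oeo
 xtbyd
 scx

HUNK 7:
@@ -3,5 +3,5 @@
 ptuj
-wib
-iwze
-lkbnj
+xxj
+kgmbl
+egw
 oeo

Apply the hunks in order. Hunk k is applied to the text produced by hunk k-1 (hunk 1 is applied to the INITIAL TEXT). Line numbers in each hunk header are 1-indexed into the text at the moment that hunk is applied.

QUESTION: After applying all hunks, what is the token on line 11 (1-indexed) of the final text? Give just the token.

Answer: mal

Derivation:
Hunk 1: at line 1 remove [vdpkr] add [ptuj,grtp] -> 9 lines: ueq hqcm ptuj grtp cvi dccs uduq wjhn mal
Hunk 2: at line 5 remove [uduq] add [dgpt,alp,scx] -> 11 lines: ueq hqcm ptuj grtp cvi dccs dgpt alp scx wjhn mal
Hunk 3: at line 6 remove [alp] add [xtbyd] -> 11 lines: ueq hqcm ptuj grtp cvi dccs dgpt xtbyd scx wjhn mal
Hunk 4: at line 3 remove [grtp,cvi] add [wib,iwze,asp] -> 12 lines: ueq hqcm ptuj wib iwze asp dccs dgpt xtbyd scx wjhn mal
Hunk 5: at line 10 remove [wjhn] add [apnh] -> 12 lines: ueq hqcm ptuj wib iwze asp dccs dgpt xtbyd scx apnh mal
Hunk 6: at line 4 remove [asp,dccs,dgpt] add [lkbnj,oeo] -> 11 lines: ueq hqcm ptuj wib iwze lkbnj oeo xtbyd scx apnh mal
Hunk 7: at line 3 remove [wib,iwze,lkbnj] add [xxj,kgmbl,egw] -> 11 lines: ueq hqcm ptuj xxj kgmbl egw oeo xtbyd scx apnh mal
Final line 11: mal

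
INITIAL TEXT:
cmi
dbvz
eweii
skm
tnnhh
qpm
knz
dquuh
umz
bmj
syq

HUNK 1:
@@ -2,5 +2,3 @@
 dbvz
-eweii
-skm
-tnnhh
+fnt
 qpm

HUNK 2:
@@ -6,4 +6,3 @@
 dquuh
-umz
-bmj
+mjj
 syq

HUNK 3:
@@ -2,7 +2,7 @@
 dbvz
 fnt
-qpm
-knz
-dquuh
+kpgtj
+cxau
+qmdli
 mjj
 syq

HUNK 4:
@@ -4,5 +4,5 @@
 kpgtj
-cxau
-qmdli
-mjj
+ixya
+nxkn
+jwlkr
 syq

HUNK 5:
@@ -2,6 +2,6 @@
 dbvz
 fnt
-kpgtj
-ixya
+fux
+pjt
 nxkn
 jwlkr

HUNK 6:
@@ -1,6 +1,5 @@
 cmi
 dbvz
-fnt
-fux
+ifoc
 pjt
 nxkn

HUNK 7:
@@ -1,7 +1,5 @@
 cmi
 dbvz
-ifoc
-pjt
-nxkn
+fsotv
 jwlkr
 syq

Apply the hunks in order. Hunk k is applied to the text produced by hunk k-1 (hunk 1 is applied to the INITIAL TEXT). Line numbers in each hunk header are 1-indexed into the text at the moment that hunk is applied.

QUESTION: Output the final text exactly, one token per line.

Hunk 1: at line 2 remove [eweii,skm,tnnhh] add [fnt] -> 9 lines: cmi dbvz fnt qpm knz dquuh umz bmj syq
Hunk 2: at line 6 remove [umz,bmj] add [mjj] -> 8 lines: cmi dbvz fnt qpm knz dquuh mjj syq
Hunk 3: at line 2 remove [qpm,knz,dquuh] add [kpgtj,cxau,qmdli] -> 8 lines: cmi dbvz fnt kpgtj cxau qmdli mjj syq
Hunk 4: at line 4 remove [cxau,qmdli,mjj] add [ixya,nxkn,jwlkr] -> 8 lines: cmi dbvz fnt kpgtj ixya nxkn jwlkr syq
Hunk 5: at line 2 remove [kpgtj,ixya] add [fux,pjt] -> 8 lines: cmi dbvz fnt fux pjt nxkn jwlkr syq
Hunk 6: at line 1 remove [fnt,fux] add [ifoc] -> 7 lines: cmi dbvz ifoc pjt nxkn jwlkr syq
Hunk 7: at line 1 remove [ifoc,pjt,nxkn] add [fsotv] -> 5 lines: cmi dbvz fsotv jwlkr syq

Answer: cmi
dbvz
fsotv
jwlkr
syq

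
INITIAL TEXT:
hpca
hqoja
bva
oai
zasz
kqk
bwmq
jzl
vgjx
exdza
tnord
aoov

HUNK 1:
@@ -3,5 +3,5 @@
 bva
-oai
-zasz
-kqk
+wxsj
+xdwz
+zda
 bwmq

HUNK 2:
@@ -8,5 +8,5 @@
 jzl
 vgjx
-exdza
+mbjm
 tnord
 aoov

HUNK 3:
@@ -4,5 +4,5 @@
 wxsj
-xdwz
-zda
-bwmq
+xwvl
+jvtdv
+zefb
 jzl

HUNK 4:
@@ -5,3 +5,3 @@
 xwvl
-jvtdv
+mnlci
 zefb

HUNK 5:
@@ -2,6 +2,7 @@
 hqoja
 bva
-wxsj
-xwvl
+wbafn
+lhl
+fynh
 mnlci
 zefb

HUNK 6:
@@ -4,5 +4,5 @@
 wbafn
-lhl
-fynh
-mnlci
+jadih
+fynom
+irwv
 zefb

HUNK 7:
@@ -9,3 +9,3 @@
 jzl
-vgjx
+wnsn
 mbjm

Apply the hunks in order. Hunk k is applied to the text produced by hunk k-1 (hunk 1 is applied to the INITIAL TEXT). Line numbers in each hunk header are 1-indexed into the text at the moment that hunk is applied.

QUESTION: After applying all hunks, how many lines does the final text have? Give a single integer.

Answer: 13

Derivation:
Hunk 1: at line 3 remove [oai,zasz,kqk] add [wxsj,xdwz,zda] -> 12 lines: hpca hqoja bva wxsj xdwz zda bwmq jzl vgjx exdza tnord aoov
Hunk 2: at line 8 remove [exdza] add [mbjm] -> 12 lines: hpca hqoja bva wxsj xdwz zda bwmq jzl vgjx mbjm tnord aoov
Hunk 3: at line 4 remove [xdwz,zda,bwmq] add [xwvl,jvtdv,zefb] -> 12 lines: hpca hqoja bva wxsj xwvl jvtdv zefb jzl vgjx mbjm tnord aoov
Hunk 4: at line 5 remove [jvtdv] add [mnlci] -> 12 lines: hpca hqoja bva wxsj xwvl mnlci zefb jzl vgjx mbjm tnord aoov
Hunk 5: at line 2 remove [wxsj,xwvl] add [wbafn,lhl,fynh] -> 13 lines: hpca hqoja bva wbafn lhl fynh mnlci zefb jzl vgjx mbjm tnord aoov
Hunk 6: at line 4 remove [lhl,fynh,mnlci] add [jadih,fynom,irwv] -> 13 lines: hpca hqoja bva wbafn jadih fynom irwv zefb jzl vgjx mbjm tnord aoov
Hunk 7: at line 9 remove [vgjx] add [wnsn] -> 13 lines: hpca hqoja bva wbafn jadih fynom irwv zefb jzl wnsn mbjm tnord aoov
Final line count: 13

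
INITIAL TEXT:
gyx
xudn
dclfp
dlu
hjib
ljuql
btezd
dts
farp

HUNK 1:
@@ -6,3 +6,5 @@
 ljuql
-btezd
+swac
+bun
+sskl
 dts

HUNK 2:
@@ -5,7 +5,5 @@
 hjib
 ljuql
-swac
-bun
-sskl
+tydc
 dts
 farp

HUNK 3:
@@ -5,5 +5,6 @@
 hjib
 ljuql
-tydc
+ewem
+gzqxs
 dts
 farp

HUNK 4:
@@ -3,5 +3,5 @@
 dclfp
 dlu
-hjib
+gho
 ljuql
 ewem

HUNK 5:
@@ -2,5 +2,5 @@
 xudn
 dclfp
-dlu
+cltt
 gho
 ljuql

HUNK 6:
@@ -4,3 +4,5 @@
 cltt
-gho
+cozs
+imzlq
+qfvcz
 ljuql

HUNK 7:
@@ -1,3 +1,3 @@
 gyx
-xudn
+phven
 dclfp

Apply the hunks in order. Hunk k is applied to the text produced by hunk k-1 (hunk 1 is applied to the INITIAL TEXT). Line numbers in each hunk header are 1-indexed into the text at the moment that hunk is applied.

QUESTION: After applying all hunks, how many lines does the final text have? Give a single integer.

Hunk 1: at line 6 remove [btezd] add [swac,bun,sskl] -> 11 lines: gyx xudn dclfp dlu hjib ljuql swac bun sskl dts farp
Hunk 2: at line 5 remove [swac,bun,sskl] add [tydc] -> 9 lines: gyx xudn dclfp dlu hjib ljuql tydc dts farp
Hunk 3: at line 5 remove [tydc] add [ewem,gzqxs] -> 10 lines: gyx xudn dclfp dlu hjib ljuql ewem gzqxs dts farp
Hunk 4: at line 3 remove [hjib] add [gho] -> 10 lines: gyx xudn dclfp dlu gho ljuql ewem gzqxs dts farp
Hunk 5: at line 2 remove [dlu] add [cltt] -> 10 lines: gyx xudn dclfp cltt gho ljuql ewem gzqxs dts farp
Hunk 6: at line 4 remove [gho] add [cozs,imzlq,qfvcz] -> 12 lines: gyx xudn dclfp cltt cozs imzlq qfvcz ljuql ewem gzqxs dts farp
Hunk 7: at line 1 remove [xudn] add [phven] -> 12 lines: gyx phven dclfp cltt cozs imzlq qfvcz ljuql ewem gzqxs dts farp
Final line count: 12

Answer: 12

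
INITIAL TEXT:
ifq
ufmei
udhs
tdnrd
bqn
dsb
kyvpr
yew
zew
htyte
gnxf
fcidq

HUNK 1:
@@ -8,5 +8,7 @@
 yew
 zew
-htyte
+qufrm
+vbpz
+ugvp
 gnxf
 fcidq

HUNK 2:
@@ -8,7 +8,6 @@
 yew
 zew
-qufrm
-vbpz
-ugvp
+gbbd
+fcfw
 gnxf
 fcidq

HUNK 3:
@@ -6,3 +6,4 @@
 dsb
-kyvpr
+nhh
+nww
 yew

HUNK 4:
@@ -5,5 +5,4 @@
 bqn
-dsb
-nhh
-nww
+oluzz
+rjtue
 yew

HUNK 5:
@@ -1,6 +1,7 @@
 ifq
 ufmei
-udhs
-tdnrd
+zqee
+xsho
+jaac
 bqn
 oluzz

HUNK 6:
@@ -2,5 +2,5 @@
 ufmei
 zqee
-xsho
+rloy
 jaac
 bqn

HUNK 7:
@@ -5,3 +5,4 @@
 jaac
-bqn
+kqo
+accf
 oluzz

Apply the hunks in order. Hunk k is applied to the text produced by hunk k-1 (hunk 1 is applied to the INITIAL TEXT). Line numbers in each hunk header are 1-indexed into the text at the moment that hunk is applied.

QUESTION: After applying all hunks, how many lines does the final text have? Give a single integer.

Hunk 1: at line 8 remove [htyte] add [qufrm,vbpz,ugvp] -> 14 lines: ifq ufmei udhs tdnrd bqn dsb kyvpr yew zew qufrm vbpz ugvp gnxf fcidq
Hunk 2: at line 8 remove [qufrm,vbpz,ugvp] add [gbbd,fcfw] -> 13 lines: ifq ufmei udhs tdnrd bqn dsb kyvpr yew zew gbbd fcfw gnxf fcidq
Hunk 3: at line 6 remove [kyvpr] add [nhh,nww] -> 14 lines: ifq ufmei udhs tdnrd bqn dsb nhh nww yew zew gbbd fcfw gnxf fcidq
Hunk 4: at line 5 remove [dsb,nhh,nww] add [oluzz,rjtue] -> 13 lines: ifq ufmei udhs tdnrd bqn oluzz rjtue yew zew gbbd fcfw gnxf fcidq
Hunk 5: at line 1 remove [udhs,tdnrd] add [zqee,xsho,jaac] -> 14 lines: ifq ufmei zqee xsho jaac bqn oluzz rjtue yew zew gbbd fcfw gnxf fcidq
Hunk 6: at line 2 remove [xsho] add [rloy] -> 14 lines: ifq ufmei zqee rloy jaac bqn oluzz rjtue yew zew gbbd fcfw gnxf fcidq
Hunk 7: at line 5 remove [bqn] add [kqo,accf] -> 15 lines: ifq ufmei zqee rloy jaac kqo accf oluzz rjtue yew zew gbbd fcfw gnxf fcidq
Final line count: 15

Answer: 15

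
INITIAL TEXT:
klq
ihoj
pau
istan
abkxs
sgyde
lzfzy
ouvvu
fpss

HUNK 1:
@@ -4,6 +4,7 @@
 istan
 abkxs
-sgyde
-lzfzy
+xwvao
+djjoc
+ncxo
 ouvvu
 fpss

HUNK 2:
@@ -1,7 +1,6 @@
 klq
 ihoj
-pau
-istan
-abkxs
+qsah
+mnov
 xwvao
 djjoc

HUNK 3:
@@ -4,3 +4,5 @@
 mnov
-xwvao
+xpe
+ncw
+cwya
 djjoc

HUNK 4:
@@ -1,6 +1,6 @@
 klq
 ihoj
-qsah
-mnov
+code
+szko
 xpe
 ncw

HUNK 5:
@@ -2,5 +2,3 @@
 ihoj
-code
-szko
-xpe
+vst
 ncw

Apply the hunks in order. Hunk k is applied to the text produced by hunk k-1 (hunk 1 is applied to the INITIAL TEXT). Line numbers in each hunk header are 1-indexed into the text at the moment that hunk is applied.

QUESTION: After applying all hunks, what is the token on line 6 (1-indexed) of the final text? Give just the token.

Answer: djjoc

Derivation:
Hunk 1: at line 4 remove [sgyde,lzfzy] add [xwvao,djjoc,ncxo] -> 10 lines: klq ihoj pau istan abkxs xwvao djjoc ncxo ouvvu fpss
Hunk 2: at line 1 remove [pau,istan,abkxs] add [qsah,mnov] -> 9 lines: klq ihoj qsah mnov xwvao djjoc ncxo ouvvu fpss
Hunk 3: at line 4 remove [xwvao] add [xpe,ncw,cwya] -> 11 lines: klq ihoj qsah mnov xpe ncw cwya djjoc ncxo ouvvu fpss
Hunk 4: at line 1 remove [qsah,mnov] add [code,szko] -> 11 lines: klq ihoj code szko xpe ncw cwya djjoc ncxo ouvvu fpss
Hunk 5: at line 2 remove [code,szko,xpe] add [vst] -> 9 lines: klq ihoj vst ncw cwya djjoc ncxo ouvvu fpss
Final line 6: djjoc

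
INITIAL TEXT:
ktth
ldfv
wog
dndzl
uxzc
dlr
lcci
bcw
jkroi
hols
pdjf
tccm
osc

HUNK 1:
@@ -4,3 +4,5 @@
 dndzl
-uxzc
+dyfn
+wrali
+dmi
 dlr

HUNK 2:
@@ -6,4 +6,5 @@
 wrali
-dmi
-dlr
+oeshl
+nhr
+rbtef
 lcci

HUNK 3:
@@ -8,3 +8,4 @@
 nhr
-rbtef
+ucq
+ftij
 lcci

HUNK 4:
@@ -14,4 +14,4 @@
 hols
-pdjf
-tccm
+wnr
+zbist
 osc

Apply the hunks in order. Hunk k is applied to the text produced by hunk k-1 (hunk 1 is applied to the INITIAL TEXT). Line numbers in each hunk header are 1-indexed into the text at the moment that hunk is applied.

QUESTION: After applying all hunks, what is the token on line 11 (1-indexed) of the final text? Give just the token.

Hunk 1: at line 4 remove [uxzc] add [dyfn,wrali,dmi] -> 15 lines: ktth ldfv wog dndzl dyfn wrali dmi dlr lcci bcw jkroi hols pdjf tccm osc
Hunk 2: at line 6 remove [dmi,dlr] add [oeshl,nhr,rbtef] -> 16 lines: ktth ldfv wog dndzl dyfn wrali oeshl nhr rbtef lcci bcw jkroi hols pdjf tccm osc
Hunk 3: at line 8 remove [rbtef] add [ucq,ftij] -> 17 lines: ktth ldfv wog dndzl dyfn wrali oeshl nhr ucq ftij lcci bcw jkroi hols pdjf tccm osc
Hunk 4: at line 14 remove [pdjf,tccm] add [wnr,zbist] -> 17 lines: ktth ldfv wog dndzl dyfn wrali oeshl nhr ucq ftij lcci bcw jkroi hols wnr zbist osc
Final line 11: lcci

Answer: lcci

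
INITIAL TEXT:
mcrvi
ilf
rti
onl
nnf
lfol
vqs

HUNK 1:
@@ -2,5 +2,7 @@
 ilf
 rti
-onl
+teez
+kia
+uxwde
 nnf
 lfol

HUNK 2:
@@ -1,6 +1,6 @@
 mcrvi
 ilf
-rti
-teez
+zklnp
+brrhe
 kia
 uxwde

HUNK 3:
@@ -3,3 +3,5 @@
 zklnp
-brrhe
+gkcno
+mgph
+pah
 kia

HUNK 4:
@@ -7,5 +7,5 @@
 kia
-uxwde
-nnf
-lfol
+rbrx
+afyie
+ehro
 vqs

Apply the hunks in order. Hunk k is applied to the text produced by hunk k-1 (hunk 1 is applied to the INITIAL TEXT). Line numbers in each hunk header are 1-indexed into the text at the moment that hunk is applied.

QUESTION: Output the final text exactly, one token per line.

Answer: mcrvi
ilf
zklnp
gkcno
mgph
pah
kia
rbrx
afyie
ehro
vqs

Derivation:
Hunk 1: at line 2 remove [onl] add [teez,kia,uxwde] -> 9 lines: mcrvi ilf rti teez kia uxwde nnf lfol vqs
Hunk 2: at line 1 remove [rti,teez] add [zklnp,brrhe] -> 9 lines: mcrvi ilf zklnp brrhe kia uxwde nnf lfol vqs
Hunk 3: at line 3 remove [brrhe] add [gkcno,mgph,pah] -> 11 lines: mcrvi ilf zklnp gkcno mgph pah kia uxwde nnf lfol vqs
Hunk 4: at line 7 remove [uxwde,nnf,lfol] add [rbrx,afyie,ehro] -> 11 lines: mcrvi ilf zklnp gkcno mgph pah kia rbrx afyie ehro vqs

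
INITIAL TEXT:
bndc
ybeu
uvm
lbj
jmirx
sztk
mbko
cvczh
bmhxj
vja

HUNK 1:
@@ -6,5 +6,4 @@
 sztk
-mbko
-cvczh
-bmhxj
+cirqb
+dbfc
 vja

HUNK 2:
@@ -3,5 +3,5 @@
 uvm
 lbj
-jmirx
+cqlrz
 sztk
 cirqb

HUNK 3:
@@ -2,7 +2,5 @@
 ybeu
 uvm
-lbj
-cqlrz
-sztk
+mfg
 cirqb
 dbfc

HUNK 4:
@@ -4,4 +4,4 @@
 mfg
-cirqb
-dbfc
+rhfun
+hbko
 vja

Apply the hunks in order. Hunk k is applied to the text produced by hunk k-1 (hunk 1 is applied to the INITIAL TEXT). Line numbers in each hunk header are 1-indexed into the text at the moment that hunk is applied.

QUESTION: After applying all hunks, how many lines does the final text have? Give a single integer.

Answer: 7

Derivation:
Hunk 1: at line 6 remove [mbko,cvczh,bmhxj] add [cirqb,dbfc] -> 9 lines: bndc ybeu uvm lbj jmirx sztk cirqb dbfc vja
Hunk 2: at line 3 remove [jmirx] add [cqlrz] -> 9 lines: bndc ybeu uvm lbj cqlrz sztk cirqb dbfc vja
Hunk 3: at line 2 remove [lbj,cqlrz,sztk] add [mfg] -> 7 lines: bndc ybeu uvm mfg cirqb dbfc vja
Hunk 4: at line 4 remove [cirqb,dbfc] add [rhfun,hbko] -> 7 lines: bndc ybeu uvm mfg rhfun hbko vja
Final line count: 7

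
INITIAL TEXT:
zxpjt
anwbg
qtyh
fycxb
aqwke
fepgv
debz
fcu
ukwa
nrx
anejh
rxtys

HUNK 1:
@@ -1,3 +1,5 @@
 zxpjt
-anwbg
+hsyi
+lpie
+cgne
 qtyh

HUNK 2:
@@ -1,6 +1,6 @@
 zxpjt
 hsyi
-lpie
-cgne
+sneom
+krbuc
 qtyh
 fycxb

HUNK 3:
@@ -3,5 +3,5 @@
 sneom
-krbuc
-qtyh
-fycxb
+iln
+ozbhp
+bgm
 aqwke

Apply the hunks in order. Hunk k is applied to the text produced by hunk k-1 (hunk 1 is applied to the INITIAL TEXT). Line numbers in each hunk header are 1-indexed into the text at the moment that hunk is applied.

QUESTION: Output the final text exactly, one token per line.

Answer: zxpjt
hsyi
sneom
iln
ozbhp
bgm
aqwke
fepgv
debz
fcu
ukwa
nrx
anejh
rxtys

Derivation:
Hunk 1: at line 1 remove [anwbg] add [hsyi,lpie,cgne] -> 14 lines: zxpjt hsyi lpie cgne qtyh fycxb aqwke fepgv debz fcu ukwa nrx anejh rxtys
Hunk 2: at line 1 remove [lpie,cgne] add [sneom,krbuc] -> 14 lines: zxpjt hsyi sneom krbuc qtyh fycxb aqwke fepgv debz fcu ukwa nrx anejh rxtys
Hunk 3: at line 3 remove [krbuc,qtyh,fycxb] add [iln,ozbhp,bgm] -> 14 lines: zxpjt hsyi sneom iln ozbhp bgm aqwke fepgv debz fcu ukwa nrx anejh rxtys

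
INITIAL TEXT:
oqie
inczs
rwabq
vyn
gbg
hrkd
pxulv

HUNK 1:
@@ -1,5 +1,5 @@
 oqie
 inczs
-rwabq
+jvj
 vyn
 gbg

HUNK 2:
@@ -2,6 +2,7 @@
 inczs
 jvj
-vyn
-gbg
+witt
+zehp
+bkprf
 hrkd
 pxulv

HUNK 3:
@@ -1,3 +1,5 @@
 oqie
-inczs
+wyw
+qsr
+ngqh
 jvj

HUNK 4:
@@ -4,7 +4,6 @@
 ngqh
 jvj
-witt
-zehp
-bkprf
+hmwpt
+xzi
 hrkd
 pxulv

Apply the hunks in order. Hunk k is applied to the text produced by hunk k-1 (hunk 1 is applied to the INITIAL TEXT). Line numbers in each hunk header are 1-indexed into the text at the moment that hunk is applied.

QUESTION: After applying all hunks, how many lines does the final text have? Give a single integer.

Hunk 1: at line 1 remove [rwabq] add [jvj] -> 7 lines: oqie inczs jvj vyn gbg hrkd pxulv
Hunk 2: at line 2 remove [vyn,gbg] add [witt,zehp,bkprf] -> 8 lines: oqie inczs jvj witt zehp bkprf hrkd pxulv
Hunk 3: at line 1 remove [inczs] add [wyw,qsr,ngqh] -> 10 lines: oqie wyw qsr ngqh jvj witt zehp bkprf hrkd pxulv
Hunk 4: at line 4 remove [witt,zehp,bkprf] add [hmwpt,xzi] -> 9 lines: oqie wyw qsr ngqh jvj hmwpt xzi hrkd pxulv
Final line count: 9

Answer: 9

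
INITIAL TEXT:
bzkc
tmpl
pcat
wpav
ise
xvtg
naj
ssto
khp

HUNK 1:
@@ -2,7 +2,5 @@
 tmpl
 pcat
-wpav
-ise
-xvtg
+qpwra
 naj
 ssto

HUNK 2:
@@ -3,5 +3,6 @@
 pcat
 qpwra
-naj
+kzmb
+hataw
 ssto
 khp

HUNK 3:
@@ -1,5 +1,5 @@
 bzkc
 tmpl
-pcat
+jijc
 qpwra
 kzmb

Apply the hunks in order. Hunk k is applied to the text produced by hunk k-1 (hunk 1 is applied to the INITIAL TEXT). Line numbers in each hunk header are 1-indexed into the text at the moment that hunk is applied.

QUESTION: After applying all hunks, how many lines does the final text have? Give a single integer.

Answer: 8

Derivation:
Hunk 1: at line 2 remove [wpav,ise,xvtg] add [qpwra] -> 7 lines: bzkc tmpl pcat qpwra naj ssto khp
Hunk 2: at line 3 remove [naj] add [kzmb,hataw] -> 8 lines: bzkc tmpl pcat qpwra kzmb hataw ssto khp
Hunk 3: at line 1 remove [pcat] add [jijc] -> 8 lines: bzkc tmpl jijc qpwra kzmb hataw ssto khp
Final line count: 8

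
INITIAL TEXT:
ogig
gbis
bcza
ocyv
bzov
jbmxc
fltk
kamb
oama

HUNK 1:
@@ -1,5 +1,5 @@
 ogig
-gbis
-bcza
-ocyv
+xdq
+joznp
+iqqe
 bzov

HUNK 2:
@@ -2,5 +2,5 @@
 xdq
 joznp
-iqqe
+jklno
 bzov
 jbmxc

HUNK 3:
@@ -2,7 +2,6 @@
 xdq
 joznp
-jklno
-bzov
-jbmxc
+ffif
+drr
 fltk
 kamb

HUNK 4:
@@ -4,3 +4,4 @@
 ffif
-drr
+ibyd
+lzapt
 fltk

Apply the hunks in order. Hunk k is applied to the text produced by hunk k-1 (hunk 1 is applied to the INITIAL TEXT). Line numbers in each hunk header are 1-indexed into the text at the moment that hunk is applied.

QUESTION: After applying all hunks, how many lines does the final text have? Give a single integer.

Answer: 9

Derivation:
Hunk 1: at line 1 remove [gbis,bcza,ocyv] add [xdq,joznp,iqqe] -> 9 lines: ogig xdq joznp iqqe bzov jbmxc fltk kamb oama
Hunk 2: at line 2 remove [iqqe] add [jklno] -> 9 lines: ogig xdq joznp jklno bzov jbmxc fltk kamb oama
Hunk 3: at line 2 remove [jklno,bzov,jbmxc] add [ffif,drr] -> 8 lines: ogig xdq joznp ffif drr fltk kamb oama
Hunk 4: at line 4 remove [drr] add [ibyd,lzapt] -> 9 lines: ogig xdq joznp ffif ibyd lzapt fltk kamb oama
Final line count: 9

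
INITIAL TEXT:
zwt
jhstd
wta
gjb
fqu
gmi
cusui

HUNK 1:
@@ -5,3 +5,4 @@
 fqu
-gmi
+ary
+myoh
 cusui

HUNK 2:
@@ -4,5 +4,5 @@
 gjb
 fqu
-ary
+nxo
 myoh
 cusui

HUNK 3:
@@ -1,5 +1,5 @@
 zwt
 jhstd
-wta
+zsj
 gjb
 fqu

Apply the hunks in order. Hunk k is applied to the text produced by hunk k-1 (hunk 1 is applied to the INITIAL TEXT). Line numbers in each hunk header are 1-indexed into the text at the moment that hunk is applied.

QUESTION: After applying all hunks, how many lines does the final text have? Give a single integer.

Hunk 1: at line 5 remove [gmi] add [ary,myoh] -> 8 lines: zwt jhstd wta gjb fqu ary myoh cusui
Hunk 2: at line 4 remove [ary] add [nxo] -> 8 lines: zwt jhstd wta gjb fqu nxo myoh cusui
Hunk 3: at line 1 remove [wta] add [zsj] -> 8 lines: zwt jhstd zsj gjb fqu nxo myoh cusui
Final line count: 8

Answer: 8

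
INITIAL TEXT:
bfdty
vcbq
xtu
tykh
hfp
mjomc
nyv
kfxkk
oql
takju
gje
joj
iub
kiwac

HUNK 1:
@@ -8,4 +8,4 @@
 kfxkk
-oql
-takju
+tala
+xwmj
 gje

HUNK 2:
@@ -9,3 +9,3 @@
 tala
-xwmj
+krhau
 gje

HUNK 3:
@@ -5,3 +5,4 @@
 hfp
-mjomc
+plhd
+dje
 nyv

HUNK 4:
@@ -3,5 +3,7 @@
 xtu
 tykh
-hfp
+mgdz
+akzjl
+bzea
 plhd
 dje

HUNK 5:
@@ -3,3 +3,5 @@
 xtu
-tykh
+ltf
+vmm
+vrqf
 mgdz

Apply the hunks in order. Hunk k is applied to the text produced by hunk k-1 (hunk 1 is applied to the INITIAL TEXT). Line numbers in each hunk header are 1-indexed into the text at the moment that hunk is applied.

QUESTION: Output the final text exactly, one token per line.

Answer: bfdty
vcbq
xtu
ltf
vmm
vrqf
mgdz
akzjl
bzea
plhd
dje
nyv
kfxkk
tala
krhau
gje
joj
iub
kiwac

Derivation:
Hunk 1: at line 8 remove [oql,takju] add [tala,xwmj] -> 14 lines: bfdty vcbq xtu tykh hfp mjomc nyv kfxkk tala xwmj gje joj iub kiwac
Hunk 2: at line 9 remove [xwmj] add [krhau] -> 14 lines: bfdty vcbq xtu tykh hfp mjomc nyv kfxkk tala krhau gje joj iub kiwac
Hunk 3: at line 5 remove [mjomc] add [plhd,dje] -> 15 lines: bfdty vcbq xtu tykh hfp plhd dje nyv kfxkk tala krhau gje joj iub kiwac
Hunk 4: at line 3 remove [hfp] add [mgdz,akzjl,bzea] -> 17 lines: bfdty vcbq xtu tykh mgdz akzjl bzea plhd dje nyv kfxkk tala krhau gje joj iub kiwac
Hunk 5: at line 3 remove [tykh] add [ltf,vmm,vrqf] -> 19 lines: bfdty vcbq xtu ltf vmm vrqf mgdz akzjl bzea plhd dje nyv kfxkk tala krhau gje joj iub kiwac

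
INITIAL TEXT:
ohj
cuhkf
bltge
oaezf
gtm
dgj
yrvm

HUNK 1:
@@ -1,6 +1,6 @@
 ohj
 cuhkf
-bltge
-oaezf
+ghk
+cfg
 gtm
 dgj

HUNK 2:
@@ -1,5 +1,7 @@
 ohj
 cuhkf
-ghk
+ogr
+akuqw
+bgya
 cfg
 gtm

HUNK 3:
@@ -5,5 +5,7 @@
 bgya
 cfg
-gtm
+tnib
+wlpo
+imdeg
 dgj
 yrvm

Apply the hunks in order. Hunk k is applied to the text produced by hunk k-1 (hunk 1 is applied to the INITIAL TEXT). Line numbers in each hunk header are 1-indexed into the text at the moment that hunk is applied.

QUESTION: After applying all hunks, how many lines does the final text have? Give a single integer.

Answer: 11

Derivation:
Hunk 1: at line 1 remove [bltge,oaezf] add [ghk,cfg] -> 7 lines: ohj cuhkf ghk cfg gtm dgj yrvm
Hunk 2: at line 1 remove [ghk] add [ogr,akuqw,bgya] -> 9 lines: ohj cuhkf ogr akuqw bgya cfg gtm dgj yrvm
Hunk 3: at line 5 remove [gtm] add [tnib,wlpo,imdeg] -> 11 lines: ohj cuhkf ogr akuqw bgya cfg tnib wlpo imdeg dgj yrvm
Final line count: 11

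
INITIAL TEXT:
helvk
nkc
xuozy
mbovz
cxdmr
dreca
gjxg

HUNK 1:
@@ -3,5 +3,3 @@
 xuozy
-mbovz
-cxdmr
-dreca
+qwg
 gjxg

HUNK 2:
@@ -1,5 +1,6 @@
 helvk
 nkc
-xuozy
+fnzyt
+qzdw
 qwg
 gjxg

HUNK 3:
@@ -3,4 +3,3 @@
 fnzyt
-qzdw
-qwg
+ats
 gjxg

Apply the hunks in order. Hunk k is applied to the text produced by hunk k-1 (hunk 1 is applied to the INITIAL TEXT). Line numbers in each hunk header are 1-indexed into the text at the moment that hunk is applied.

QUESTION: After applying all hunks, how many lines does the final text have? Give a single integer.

Answer: 5

Derivation:
Hunk 1: at line 3 remove [mbovz,cxdmr,dreca] add [qwg] -> 5 lines: helvk nkc xuozy qwg gjxg
Hunk 2: at line 1 remove [xuozy] add [fnzyt,qzdw] -> 6 lines: helvk nkc fnzyt qzdw qwg gjxg
Hunk 3: at line 3 remove [qzdw,qwg] add [ats] -> 5 lines: helvk nkc fnzyt ats gjxg
Final line count: 5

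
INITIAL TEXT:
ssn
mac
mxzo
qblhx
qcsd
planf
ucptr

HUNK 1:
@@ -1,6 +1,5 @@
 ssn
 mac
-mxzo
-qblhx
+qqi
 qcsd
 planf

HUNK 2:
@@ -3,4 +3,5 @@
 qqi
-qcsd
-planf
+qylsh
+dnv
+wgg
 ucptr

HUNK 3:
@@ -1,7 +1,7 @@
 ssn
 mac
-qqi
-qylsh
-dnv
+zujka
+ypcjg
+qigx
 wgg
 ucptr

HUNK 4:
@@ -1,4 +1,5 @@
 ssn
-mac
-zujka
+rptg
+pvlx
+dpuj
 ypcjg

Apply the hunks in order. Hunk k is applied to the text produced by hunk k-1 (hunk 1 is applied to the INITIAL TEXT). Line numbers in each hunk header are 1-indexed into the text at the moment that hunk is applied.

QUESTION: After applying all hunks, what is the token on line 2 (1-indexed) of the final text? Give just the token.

Hunk 1: at line 1 remove [mxzo,qblhx] add [qqi] -> 6 lines: ssn mac qqi qcsd planf ucptr
Hunk 2: at line 3 remove [qcsd,planf] add [qylsh,dnv,wgg] -> 7 lines: ssn mac qqi qylsh dnv wgg ucptr
Hunk 3: at line 1 remove [qqi,qylsh,dnv] add [zujka,ypcjg,qigx] -> 7 lines: ssn mac zujka ypcjg qigx wgg ucptr
Hunk 4: at line 1 remove [mac,zujka] add [rptg,pvlx,dpuj] -> 8 lines: ssn rptg pvlx dpuj ypcjg qigx wgg ucptr
Final line 2: rptg

Answer: rptg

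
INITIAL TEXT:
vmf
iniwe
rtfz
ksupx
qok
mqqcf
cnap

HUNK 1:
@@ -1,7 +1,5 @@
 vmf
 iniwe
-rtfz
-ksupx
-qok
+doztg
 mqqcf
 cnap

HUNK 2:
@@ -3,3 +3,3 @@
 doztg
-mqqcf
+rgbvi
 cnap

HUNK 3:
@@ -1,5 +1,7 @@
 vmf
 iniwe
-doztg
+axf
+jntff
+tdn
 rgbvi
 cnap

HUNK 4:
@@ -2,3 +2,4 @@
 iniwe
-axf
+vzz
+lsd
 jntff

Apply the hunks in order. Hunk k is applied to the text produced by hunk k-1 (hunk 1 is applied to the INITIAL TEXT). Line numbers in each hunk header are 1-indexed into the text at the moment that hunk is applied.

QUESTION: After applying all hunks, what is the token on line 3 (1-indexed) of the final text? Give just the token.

Answer: vzz

Derivation:
Hunk 1: at line 1 remove [rtfz,ksupx,qok] add [doztg] -> 5 lines: vmf iniwe doztg mqqcf cnap
Hunk 2: at line 3 remove [mqqcf] add [rgbvi] -> 5 lines: vmf iniwe doztg rgbvi cnap
Hunk 3: at line 1 remove [doztg] add [axf,jntff,tdn] -> 7 lines: vmf iniwe axf jntff tdn rgbvi cnap
Hunk 4: at line 2 remove [axf] add [vzz,lsd] -> 8 lines: vmf iniwe vzz lsd jntff tdn rgbvi cnap
Final line 3: vzz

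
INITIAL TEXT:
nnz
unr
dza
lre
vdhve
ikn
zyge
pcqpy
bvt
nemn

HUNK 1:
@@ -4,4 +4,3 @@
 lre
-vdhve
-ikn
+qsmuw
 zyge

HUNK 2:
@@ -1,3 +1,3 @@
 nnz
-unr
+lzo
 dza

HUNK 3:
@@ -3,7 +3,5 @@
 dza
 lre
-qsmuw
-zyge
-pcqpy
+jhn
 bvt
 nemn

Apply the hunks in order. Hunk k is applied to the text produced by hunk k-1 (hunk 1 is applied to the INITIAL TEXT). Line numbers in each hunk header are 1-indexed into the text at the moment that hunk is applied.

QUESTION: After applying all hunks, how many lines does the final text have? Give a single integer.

Answer: 7

Derivation:
Hunk 1: at line 4 remove [vdhve,ikn] add [qsmuw] -> 9 lines: nnz unr dza lre qsmuw zyge pcqpy bvt nemn
Hunk 2: at line 1 remove [unr] add [lzo] -> 9 lines: nnz lzo dza lre qsmuw zyge pcqpy bvt nemn
Hunk 3: at line 3 remove [qsmuw,zyge,pcqpy] add [jhn] -> 7 lines: nnz lzo dza lre jhn bvt nemn
Final line count: 7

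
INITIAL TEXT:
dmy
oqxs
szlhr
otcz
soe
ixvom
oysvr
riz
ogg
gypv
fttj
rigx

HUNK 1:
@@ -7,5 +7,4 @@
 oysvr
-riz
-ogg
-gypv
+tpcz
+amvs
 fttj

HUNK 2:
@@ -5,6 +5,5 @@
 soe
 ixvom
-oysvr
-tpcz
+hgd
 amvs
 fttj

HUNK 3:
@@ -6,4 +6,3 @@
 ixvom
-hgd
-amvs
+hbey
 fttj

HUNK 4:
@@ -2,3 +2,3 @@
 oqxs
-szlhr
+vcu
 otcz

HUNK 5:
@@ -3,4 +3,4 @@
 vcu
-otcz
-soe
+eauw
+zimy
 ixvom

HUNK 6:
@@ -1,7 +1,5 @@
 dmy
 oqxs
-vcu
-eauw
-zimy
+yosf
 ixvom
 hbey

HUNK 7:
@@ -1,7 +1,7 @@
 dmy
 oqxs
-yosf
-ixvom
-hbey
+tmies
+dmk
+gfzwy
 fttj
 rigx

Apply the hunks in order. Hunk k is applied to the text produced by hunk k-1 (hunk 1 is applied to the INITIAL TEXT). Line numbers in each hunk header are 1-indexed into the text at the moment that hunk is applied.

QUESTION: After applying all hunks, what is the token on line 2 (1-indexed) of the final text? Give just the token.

Answer: oqxs

Derivation:
Hunk 1: at line 7 remove [riz,ogg,gypv] add [tpcz,amvs] -> 11 lines: dmy oqxs szlhr otcz soe ixvom oysvr tpcz amvs fttj rigx
Hunk 2: at line 5 remove [oysvr,tpcz] add [hgd] -> 10 lines: dmy oqxs szlhr otcz soe ixvom hgd amvs fttj rigx
Hunk 3: at line 6 remove [hgd,amvs] add [hbey] -> 9 lines: dmy oqxs szlhr otcz soe ixvom hbey fttj rigx
Hunk 4: at line 2 remove [szlhr] add [vcu] -> 9 lines: dmy oqxs vcu otcz soe ixvom hbey fttj rigx
Hunk 5: at line 3 remove [otcz,soe] add [eauw,zimy] -> 9 lines: dmy oqxs vcu eauw zimy ixvom hbey fttj rigx
Hunk 6: at line 1 remove [vcu,eauw,zimy] add [yosf] -> 7 lines: dmy oqxs yosf ixvom hbey fttj rigx
Hunk 7: at line 1 remove [yosf,ixvom,hbey] add [tmies,dmk,gfzwy] -> 7 lines: dmy oqxs tmies dmk gfzwy fttj rigx
Final line 2: oqxs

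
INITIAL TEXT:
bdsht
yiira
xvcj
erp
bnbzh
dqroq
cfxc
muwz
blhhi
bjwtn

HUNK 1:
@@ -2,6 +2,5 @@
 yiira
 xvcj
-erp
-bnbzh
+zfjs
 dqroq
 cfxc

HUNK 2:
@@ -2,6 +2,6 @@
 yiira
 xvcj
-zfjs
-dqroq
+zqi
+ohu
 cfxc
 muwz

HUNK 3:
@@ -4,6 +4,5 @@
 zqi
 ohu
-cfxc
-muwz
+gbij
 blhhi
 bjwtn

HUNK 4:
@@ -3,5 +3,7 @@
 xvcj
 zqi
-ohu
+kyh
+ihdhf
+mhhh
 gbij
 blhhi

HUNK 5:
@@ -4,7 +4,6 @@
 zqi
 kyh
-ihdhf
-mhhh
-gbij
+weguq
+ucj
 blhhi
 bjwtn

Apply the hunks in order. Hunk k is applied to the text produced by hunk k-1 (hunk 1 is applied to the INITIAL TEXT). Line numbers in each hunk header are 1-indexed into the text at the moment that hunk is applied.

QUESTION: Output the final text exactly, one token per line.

Answer: bdsht
yiira
xvcj
zqi
kyh
weguq
ucj
blhhi
bjwtn

Derivation:
Hunk 1: at line 2 remove [erp,bnbzh] add [zfjs] -> 9 lines: bdsht yiira xvcj zfjs dqroq cfxc muwz blhhi bjwtn
Hunk 2: at line 2 remove [zfjs,dqroq] add [zqi,ohu] -> 9 lines: bdsht yiira xvcj zqi ohu cfxc muwz blhhi bjwtn
Hunk 3: at line 4 remove [cfxc,muwz] add [gbij] -> 8 lines: bdsht yiira xvcj zqi ohu gbij blhhi bjwtn
Hunk 4: at line 3 remove [ohu] add [kyh,ihdhf,mhhh] -> 10 lines: bdsht yiira xvcj zqi kyh ihdhf mhhh gbij blhhi bjwtn
Hunk 5: at line 4 remove [ihdhf,mhhh,gbij] add [weguq,ucj] -> 9 lines: bdsht yiira xvcj zqi kyh weguq ucj blhhi bjwtn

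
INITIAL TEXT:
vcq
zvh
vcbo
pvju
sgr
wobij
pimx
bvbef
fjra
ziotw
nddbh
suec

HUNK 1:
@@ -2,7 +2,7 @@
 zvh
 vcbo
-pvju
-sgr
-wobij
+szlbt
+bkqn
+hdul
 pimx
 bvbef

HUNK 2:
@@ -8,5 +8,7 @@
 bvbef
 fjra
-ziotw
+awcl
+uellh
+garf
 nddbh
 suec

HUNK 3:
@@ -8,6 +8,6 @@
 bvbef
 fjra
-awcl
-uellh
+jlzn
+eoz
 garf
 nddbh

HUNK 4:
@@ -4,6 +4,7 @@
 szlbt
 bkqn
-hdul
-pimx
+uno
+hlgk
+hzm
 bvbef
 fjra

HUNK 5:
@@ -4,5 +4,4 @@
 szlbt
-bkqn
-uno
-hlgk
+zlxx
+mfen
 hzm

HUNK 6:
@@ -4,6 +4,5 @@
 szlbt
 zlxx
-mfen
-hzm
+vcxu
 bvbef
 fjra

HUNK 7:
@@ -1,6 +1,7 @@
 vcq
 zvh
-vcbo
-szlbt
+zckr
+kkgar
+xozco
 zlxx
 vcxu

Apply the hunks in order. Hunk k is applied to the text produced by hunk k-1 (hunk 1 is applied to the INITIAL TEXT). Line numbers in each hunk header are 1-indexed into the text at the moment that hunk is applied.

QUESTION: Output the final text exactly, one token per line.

Hunk 1: at line 2 remove [pvju,sgr,wobij] add [szlbt,bkqn,hdul] -> 12 lines: vcq zvh vcbo szlbt bkqn hdul pimx bvbef fjra ziotw nddbh suec
Hunk 2: at line 8 remove [ziotw] add [awcl,uellh,garf] -> 14 lines: vcq zvh vcbo szlbt bkqn hdul pimx bvbef fjra awcl uellh garf nddbh suec
Hunk 3: at line 8 remove [awcl,uellh] add [jlzn,eoz] -> 14 lines: vcq zvh vcbo szlbt bkqn hdul pimx bvbef fjra jlzn eoz garf nddbh suec
Hunk 4: at line 4 remove [hdul,pimx] add [uno,hlgk,hzm] -> 15 lines: vcq zvh vcbo szlbt bkqn uno hlgk hzm bvbef fjra jlzn eoz garf nddbh suec
Hunk 5: at line 4 remove [bkqn,uno,hlgk] add [zlxx,mfen] -> 14 lines: vcq zvh vcbo szlbt zlxx mfen hzm bvbef fjra jlzn eoz garf nddbh suec
Hunk 6: at line 4 remove [mfen,hzm] add [vcxu] -> 13 lines: vcq zvh vcbo szlbt zlxx vcxu bvbef fjra jlzn eoz garf nddbh suec
Hunk 7: at line 1 remove [vcbo,szlbt] add [zckr,kkgar,xozco] -> 14 lines: vcq zvh zckr kkgar xozco zlxx vcxu bvbef fjra jlzn eoz garf nddbh suec

Answer: vcq
zvh
zckr
kkgar
xozco
zlxx
vcxu
bvbef
fjra
jlzn
eoz
garf
nddbh
suec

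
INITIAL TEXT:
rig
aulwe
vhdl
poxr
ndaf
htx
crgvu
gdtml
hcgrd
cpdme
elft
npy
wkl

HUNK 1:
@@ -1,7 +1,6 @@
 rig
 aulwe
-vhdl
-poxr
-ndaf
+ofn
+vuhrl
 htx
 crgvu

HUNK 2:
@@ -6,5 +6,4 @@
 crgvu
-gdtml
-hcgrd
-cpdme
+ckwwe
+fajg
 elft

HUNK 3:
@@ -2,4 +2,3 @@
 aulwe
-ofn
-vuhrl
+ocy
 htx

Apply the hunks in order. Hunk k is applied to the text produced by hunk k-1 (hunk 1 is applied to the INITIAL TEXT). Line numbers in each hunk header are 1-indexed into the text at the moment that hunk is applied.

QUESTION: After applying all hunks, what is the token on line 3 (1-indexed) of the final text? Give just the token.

Hunk 1: at line 1 remove [vhdl,poxr,ndaf] add [ofn,vuhrl] -> 12 lines: rig aulwe ofn vuhrl htx crgvu gdtml hcgrd cpdme elft npy wkl
Hunk 2: at line 6 remove [gdtml,hcgrd,cpdme] add [ckwwe,fajg] -> 11 lines: rig aulwe ofn vuhrl htx crgvu ckwwe fajg elft npy wkl
Hunk 3: at line 2 remove [ofn,vuhrl] add [ocy] -> 10 lines: rig aulwe ocy htx crgvu ckwwe fajg elft npy wkl
Final line 3: ocy

Answer: ocy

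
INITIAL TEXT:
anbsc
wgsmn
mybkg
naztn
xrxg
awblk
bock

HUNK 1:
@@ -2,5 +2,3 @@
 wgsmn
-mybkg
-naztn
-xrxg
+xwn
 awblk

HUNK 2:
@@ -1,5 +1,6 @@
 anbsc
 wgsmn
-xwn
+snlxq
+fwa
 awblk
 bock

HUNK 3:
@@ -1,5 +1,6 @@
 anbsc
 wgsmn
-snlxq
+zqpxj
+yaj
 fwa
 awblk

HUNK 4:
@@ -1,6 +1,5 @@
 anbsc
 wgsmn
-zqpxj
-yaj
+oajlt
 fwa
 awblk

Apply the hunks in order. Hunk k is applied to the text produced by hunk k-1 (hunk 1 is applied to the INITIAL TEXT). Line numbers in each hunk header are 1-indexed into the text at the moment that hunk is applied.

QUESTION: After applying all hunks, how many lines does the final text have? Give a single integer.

Hunk 1: at line 2 remove [mybkg,naztn,xrxg] add [xwn] -> 5 lines: anbsc wgsmn xwn awblk bock
Hunk 2: at line 1 remove [xwn] add [snlxq,fwa] -> 6 lines: anbsc wgsmn snlxq fwa awblk bock
Hunk 3: at line 1 remove [snlxq] add [zqpxj,yaj] -> 7 lines: anbsc wgsmn zqpxj yaj fwa awblk bock
Hunk 4: at line 1 remove [zqpxj,yaj] add [oajlt] -> 6 lines: anbsc wgsmn oajlt fwa awblk bock
Final line count: 6

Answer: 6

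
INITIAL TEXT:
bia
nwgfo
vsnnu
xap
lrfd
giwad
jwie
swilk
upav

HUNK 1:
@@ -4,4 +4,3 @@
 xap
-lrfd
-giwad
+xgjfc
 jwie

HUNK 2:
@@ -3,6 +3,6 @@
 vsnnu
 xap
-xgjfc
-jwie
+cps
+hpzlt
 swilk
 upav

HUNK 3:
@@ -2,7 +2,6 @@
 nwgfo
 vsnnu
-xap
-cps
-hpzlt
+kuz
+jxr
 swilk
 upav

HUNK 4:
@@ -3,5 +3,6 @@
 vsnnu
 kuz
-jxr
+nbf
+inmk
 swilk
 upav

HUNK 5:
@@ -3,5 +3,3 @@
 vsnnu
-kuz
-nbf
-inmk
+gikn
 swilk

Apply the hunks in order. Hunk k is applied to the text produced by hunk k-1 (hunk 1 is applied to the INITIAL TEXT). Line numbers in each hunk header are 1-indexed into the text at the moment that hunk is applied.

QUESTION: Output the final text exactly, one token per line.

Answer: bia
nwgfo
vsnnu
gikn
swilk
upav

Derivation:
Hunk 1: at line 4 remove [lrfd,giwad] add [xgjfc] -> 8 lines: bia nwgfo vsnnu xap xgjfc jwie swilk upav
Hunk 2: at line 3 remove [xgjfc,jwie] add [cps,hpzlt] -> 8 lines: bia nwgfo vsnnu xap cps hpzlt swilk upav
Hunk 3: at line 2 remove [xap,cps,hpzlt] add [kuz,jxr] -> 7 lines: bia nwgfo vsnnu kuz jxr swilk upav
Hunk 4: at line 3 remove [jxr] add [nbf,inmk] -> 8 lines: bia nwgfo vsnnu kuz nbf inmk swilk upav
Hunk 5: at line 3 remove [kuz,nbf,inmk] add [gikn] -> 6 lines: bia nwgfo vsnnu gikn swilk upav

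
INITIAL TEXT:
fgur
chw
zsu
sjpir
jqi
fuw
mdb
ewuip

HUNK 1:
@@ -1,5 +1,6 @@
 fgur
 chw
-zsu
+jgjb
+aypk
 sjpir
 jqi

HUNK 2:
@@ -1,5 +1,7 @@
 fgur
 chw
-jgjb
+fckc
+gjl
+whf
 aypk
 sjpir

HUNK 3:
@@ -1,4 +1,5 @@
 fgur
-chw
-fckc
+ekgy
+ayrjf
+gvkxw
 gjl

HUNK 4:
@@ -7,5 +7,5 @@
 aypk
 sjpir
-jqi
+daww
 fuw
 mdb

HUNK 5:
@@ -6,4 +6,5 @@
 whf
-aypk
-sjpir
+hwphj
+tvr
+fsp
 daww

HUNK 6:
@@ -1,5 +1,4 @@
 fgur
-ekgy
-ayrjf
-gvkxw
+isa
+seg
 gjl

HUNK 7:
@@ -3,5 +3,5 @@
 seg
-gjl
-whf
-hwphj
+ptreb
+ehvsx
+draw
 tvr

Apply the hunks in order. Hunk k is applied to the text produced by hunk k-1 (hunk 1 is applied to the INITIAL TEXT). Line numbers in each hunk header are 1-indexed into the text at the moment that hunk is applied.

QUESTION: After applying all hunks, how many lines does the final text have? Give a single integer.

Hunk 1: at line 1 remove [zsu] add [jgjb,aypk] -> 9 lines: fgur chw jgjb aypk sjpir jqi fuw mdb ewuip
Hunk 2: at line 1 remove [jgjb] add [fckc,gjl,whf] -> 11 lines: fgur chw fckc gjl whf aypk sjpir jqi fuw mdb ewuip
Hunk 3: at line 1 remove [chw,fckc] add [ekgy,ayrjf,gvkxw] -> 12 lines: fgur ekgy ayrjf gvkxw gjl whf aypk sjpir jqi fuw mdb ewuip
Hunk 4: at line 7 remove [jqi] add [daww] -> 12 lines: fgur ekgy ayrjf gvkxw gjl whf aypk sjpir daww fuw mdb ewuip
Hunk 5: at line 6 remove [aypk,sjpir] add [hwphj,tvr,fsp] -> 13 lines: fgur ekgy ayrjf gvkxw gjl whf hwphj tvr fsp daww fuw mdb ewuip
Hunk 6: at line 1 remove [ekgy,ayrjf,gvkxw] add [isa,seg] -> 12 lines: fgur isa seg gjl whf hwphj tvr fsp daww fuw mdb ewuip
Hunk 7: at line 3 remove [gjl,whf,hwphj] add [ptreb,ehvsx,draw] -> 12 lines: fgur isa seg ptreb ehvsx draw tvr fsp daww fuw mdb ewuip
Final line count: 12

Answer: 12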